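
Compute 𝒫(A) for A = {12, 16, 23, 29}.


|A| = 4, so |P(A)| = 2^4 = 16
Enumerate subsets by cardinality (0 to 4):
∅, {12}, {16}, {23}, {29}, {12, 16}, {12, 23}, {12, 29}, {16, 23}, {16, 29}, {23, 29}, {12, 16, 23}, {12, 16, 29}, {12, 23, 29}, {16, 23, 29}, {12, 16, 23, 29}

P(A) has 16 subsets: ∅, {12}, {16}, {23}, {29}, {12, 16}, {12, 23}, {12, 29}, {16, 23}, {16, 29}, {23, 29}, {12, 16, 23}, {12, 16, 29}, {12, 23, 29}, {16, 23, 29}, {12, 16, 23, 29}


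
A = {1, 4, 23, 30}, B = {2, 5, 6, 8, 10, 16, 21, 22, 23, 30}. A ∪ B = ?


A ∪ B = all elements in A or B (or both)
A = {1, 4, 23, 30}
B = {2, 5, 6, 8, 10, 16, 21, 22, 23, 30}
A ∪ B = {1, 2, 4, 5, 6, 8, 10, 16, 21, 22, 23, 30}

A ∪ B = {1, 2, 4, 5, 6, 8, 10, 16, 21, 22, 23, 30}


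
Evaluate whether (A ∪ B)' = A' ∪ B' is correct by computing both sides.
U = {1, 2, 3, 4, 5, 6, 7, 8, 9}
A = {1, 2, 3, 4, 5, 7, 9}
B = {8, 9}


LHS: A ∪ B = {1, 2, 3, 4, 5, 7, 8, 9}
(A ∪ B)' = U \ (A ∪ B) = {6}
A' = {6, 8}, B' = {1, 2, 3, 4, 5, 6, 7}
Claimed RHS: A' ∪ B' = {1, 2, 3, 4, 5, 6, 7, 8}
Identity is INVALID: LHS = {6} but the RHS claimed here equals {1, 2, 3, 4, 5, 6, 7, 8}. The correct form is (A ∪ B)' = A' ∩ B'.

Identity is invalid: (A ∪ B)' = {6} but A' ∪ B' = {1, 2, 3, 4, 5, 6, 7, 8}. The correct De Morgan law is (A ∪ B)' = A' ∩ B'.


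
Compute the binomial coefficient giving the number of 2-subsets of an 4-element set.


C(n,k) = n! / (k!(n-k)!)
C(4,2) = 4! / (2!2!)
= 6

C(4,2) = 6


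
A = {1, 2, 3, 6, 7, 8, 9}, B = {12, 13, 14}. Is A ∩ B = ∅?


Disjoint means A ∩ B = ∅.
A ∩ B = ∅
A ∩ B = ∅, so A and B are disjoint.

Yes, A and B are disjoint


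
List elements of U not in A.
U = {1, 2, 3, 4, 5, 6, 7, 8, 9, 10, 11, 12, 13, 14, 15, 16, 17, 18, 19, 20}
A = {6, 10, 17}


Aᶜ = U \ A = elements in U but not in A
U = {1, 2, 3, 4, 5, 6, 7, 8, 9, 10, 11, 12, 13, 14, 15, 16, 17, 18, 19, 20}
A = {6, 10, 17}
Aᶜ = {1, 2, 3, 4, 5, 7, 8, 9, 11, 12, 13, 14, 15, 16, 18, 19, 20}

Aᶜ = {1, 2, 3, 4, 5, 7, 8, 9, 11, 12, 13, 14, 15, 16, 18, 19, 20}


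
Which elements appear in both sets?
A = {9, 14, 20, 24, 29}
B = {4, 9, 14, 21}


A ∩ B = elements in both A and B
A = {9, 14, 20, 24, 29}
B = {4, 9, 14, 21}
A ∩ B = {9, 14}

A ∩ B = {9, 14}


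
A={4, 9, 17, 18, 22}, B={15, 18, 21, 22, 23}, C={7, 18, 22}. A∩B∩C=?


A ∩ B = {18, 22}
(A ∩ B) ∩ C = {18, 22}

A ∩ B ∩ C = {18, 22}


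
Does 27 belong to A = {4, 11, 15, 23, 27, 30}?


A = {4, 11, 15, 23, 27, 30}
Checking if 27 is in A
27 is in A → True

27 ∈ A


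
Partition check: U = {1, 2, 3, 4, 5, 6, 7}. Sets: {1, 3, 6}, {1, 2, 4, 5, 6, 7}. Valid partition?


A partition requires: (1) non-empty parts, (2) pairwise disjoint, (3) union = U
Parts: {1, 3, 6}, {1, 2, 4, 5, 6, 7}
Union of parts: {1, 2, 3, 4, 5, 6, 7}
U = {1, 2, 3, 4, 5, 6, 7}
All non-empty? True
Pairwise disjoint? False
Covers U? True

No, not a valid partition


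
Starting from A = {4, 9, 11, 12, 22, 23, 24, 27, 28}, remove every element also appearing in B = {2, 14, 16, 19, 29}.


A \ B = elements in A but not in B
A = {4, 9, 11, 12, 22, 23, 24, 27, 28}
B = {2, 14, 16, 19, 29}
Remove from A any elements in B
A \ B = {4, 9, 11, 12, 22, 23, 24, 27, 28}

A \ B = {4, 9, 11, 12, 22, 23, 24, 27, 28}


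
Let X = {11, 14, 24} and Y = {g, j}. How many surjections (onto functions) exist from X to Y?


n = |X| = 3, k = |Y| = 2. Surjections via inclusion-exclusion:
S(n,k) = Σ(-1)^i × C(k,i) × (k-i)^n, i=0 to k
i=0: (-1)^0×C(2,0)×2^3 = 8
i=1: (-1)^1×C(2,1)×1^3 = -2
i=2: (-1)^2×C(2,2)×0^3 = 0
Total = 6

Number of surjections = 6


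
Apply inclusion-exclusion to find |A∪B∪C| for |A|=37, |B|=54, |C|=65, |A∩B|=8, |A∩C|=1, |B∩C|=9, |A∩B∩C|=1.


|A∪B∪C| = |A|+|B|+|C| - |A∩B|-|A∩C|-|B∩C| + |A∩B∩C|
= 37+54+65 - 8-1-9 + 1
= 156 - 18 + 1
= 139

|A ∪ B ∪ C| = 139


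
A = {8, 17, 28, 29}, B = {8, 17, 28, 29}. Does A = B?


Two sets are equal iff they have exactly the same elements.
A = {8, 17, 28, 29}
B = {8, 17, 28, 29}
Same elements → A = B

Yes, A = B


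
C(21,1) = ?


C(n,k) = n! / (k!(n-k)!)
C(21,1) = 21! / (1!20!)
= 21

C(21,1) = 21


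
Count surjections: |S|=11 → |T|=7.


n = |S| = 11, k = |T| = 7. Surjections via inclusion-exclusion:
S(n,k) = Σ(-1)^i × C(k,i) × (k-i)^n, i=0 to k
i=0: (-1)^0×C(7,0)×7^11 = 1977326743
i=1: (-1)^1×C(7,1)×6^11 = -2539579392
i=2: (-1)^2×C(7,2)×5^11 = 1025390625
i=3: (-1)^3×C(7,3)×4^11 = -146800640
i=4: (-1)^4×C(7,4)×3^11 = 6200145
i=5: (-1)^5×C(7,5)×2^11 = -43008
i=6: (-1)^6×C(7,6)×1^11 = 7
i=7: (-1)^7×C(7,7)×0^11 = 0
Total = 322494480

Number of surjections = 322494480


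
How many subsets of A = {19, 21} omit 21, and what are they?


A subset of A that omits 21 is a subset of A \ {21}, so there are 2^(n-1) = 2^1 = 2 of them.
Subsets excluding 21: ∅, {19}

Subsets excluding 21 (2 total): ∅, {19}


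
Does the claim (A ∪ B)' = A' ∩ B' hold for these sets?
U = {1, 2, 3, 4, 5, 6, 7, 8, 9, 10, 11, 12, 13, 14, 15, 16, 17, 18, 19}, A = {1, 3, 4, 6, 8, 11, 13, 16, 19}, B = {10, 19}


LHS: A ∪ B = {1, 3, 4, 6, 8, 10, 11, 13, 16, 19}
(A ∪ B)' = U \ (A ∪ B) = {2, 5, 7, 9, 12, 14, 15, 17, 18}
A' = {2, 5, 7, 9, 10, 12, 14, 15, 17, 18}, B' = {1, 2, 3, 4, 5, 6, 7, 8, 9, 11, 12, 13, 14, 15, 16, 17, 18}
Claimed RHS: A' ∩ B' = {2, 5, 7, 9, 12, 14, 15, 17, 18}
Identity is VALID: LHS = RHS = {2, 5, 7, 9, 12, 14, 15, 17, 18} ✓

Identity is valid. (A ∪ B)' = A' ∩ B' = {2, 5, 7, 9, 12, 14, 15, 17, 18}


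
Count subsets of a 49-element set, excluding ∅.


Total subsets = 2^n = 2^49 = 562949953421312
Non-empty subsets exclude the empty set: 2^n - 1
= 562949953421312 - 1
= 562949953421311

Number of non-empty subsets = 562949953421311


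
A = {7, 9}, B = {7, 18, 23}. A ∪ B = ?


A ∪ B = all elements in A or B (or both)
A = {7, 9}
B = {7, 18, 23}
A ∪ B = {7, 9, 18, 23}

A ∪ B = {7, 9, 18, 23}


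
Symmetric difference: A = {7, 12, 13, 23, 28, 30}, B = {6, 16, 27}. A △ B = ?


A △ B = (A \ B) ∪ (B \ A) = elements in exactly one of A or B
A \ B = {7, 12, 13, 23, 28, 30}
B \ A = {6, 16, 27}
A △ B = {6, 7, 12, 13, 16, 23, 27, 28, 30}

A △ B = {6, 7, 12, 13, 16, 23, 27, 28, 30}


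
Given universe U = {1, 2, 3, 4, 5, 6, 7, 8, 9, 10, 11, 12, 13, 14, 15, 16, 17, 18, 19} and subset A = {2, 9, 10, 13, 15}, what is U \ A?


Aᶜ = U \ A = elements in U but not in A
U = {1, 2, 3, 4, 5, 6, 7, 8, 9, 10, 11, 12, 13, 14, 15, 16, 17, 18, 19}
A = {2, 9, 10, 13, 15}
Aᶜ = {1, 3, 4, 5, 6, 7, 8, 11, 12, 14, 16, 17, 18, 19}

Aᶜ = {1, 3, 4, 5, 6, 7, 8, 11, 12, 14, 16, 17, 18, 19}


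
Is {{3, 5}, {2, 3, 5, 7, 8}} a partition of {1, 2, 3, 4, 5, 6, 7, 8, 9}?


A partition requires: (1) non-empty parts, (2) pairwise disjoint, (3) union = U
Parts: {3, 5}, {2, 3, 5, 7, 8}
Union of parts: {2, 3, 5, 7, 8}
U = {1, 2, 3, 4, 5, 6, 7, 8, 9}
All non-empty? True
Pairwise disjoint? False
Covers U? False

No, not a valid partition


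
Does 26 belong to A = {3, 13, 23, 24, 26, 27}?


A = {3, 13, 23, 24, 26, 27}
Checking if 26 is in A
26 is in A → True

26 ∈ A


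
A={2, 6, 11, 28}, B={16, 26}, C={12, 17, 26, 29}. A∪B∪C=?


A ∪ B = {2, 6, 11, 16, 26, 28}
(A ∪ B) ∪ C = {2, 6, 11, 12, 16, 17, 26, 28, 29}

A ∪ B ∪ C = {2, 6, 11, 12, 16, 17, 26, 28, 29}


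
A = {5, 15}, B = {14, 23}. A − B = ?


A \ B = elements in A but not in B
A = {5, 15}
B = {14, 23}
Remove from A any elements in B
A \ B = {5, 15}

A \ B = {5, 15}


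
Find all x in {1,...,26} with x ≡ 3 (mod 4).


Checking each candidate:
Condition: x in {1,...,26} with x ≡ 3 (mod 4)
Result = {3, 7, 11, 15, 19, 23}

{3, 7, 11, 15, 19, 23}


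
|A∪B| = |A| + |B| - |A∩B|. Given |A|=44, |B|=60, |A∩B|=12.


|A ∪ B| = |A| + |B| - |A ∩ B|
= 44 + 60 - 12
= 92

|A ∪ B| = 92


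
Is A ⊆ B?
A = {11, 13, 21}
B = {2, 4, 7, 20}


A ⊆ B means every element of A is in B.
Elements in A not in B: {11, 13, 21}
So A ⊄ B.

No, A ⊄ B


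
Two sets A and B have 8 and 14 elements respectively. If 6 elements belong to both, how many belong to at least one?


|A ∪ B| = |A| + |B| - |A ∩ B|
= 8 + 14 - 6
= 16

|A ∪ B| = 16


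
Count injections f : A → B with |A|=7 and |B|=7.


An injection sends each of |A| = 7 inputs to a distinct output in B.
# injections = |B|·(|B|-1)·…·(|B|-|A|+1) = 7! / (7 - 7)!
= 7 × 6 × 5 × 4 × 3 × 2 × 1
= 5040

Number of injections = 5040


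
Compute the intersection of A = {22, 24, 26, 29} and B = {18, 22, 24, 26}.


A ∩ B = elements in both A and B
A = {22, 24, 26, 29}
B = {18, 22, 24, 26}
A ∩ B = {22, 24, 26}

A ∩ B = {22, 24, 26}


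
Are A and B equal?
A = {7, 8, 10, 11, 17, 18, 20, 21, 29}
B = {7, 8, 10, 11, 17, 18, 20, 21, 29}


Two sets are equal iff they have exactly the same elements.
A = {7, 8, 10, 11, 17, 18, 20, 21, 29}
B = {7, 8, 10, 11, 17, 18, 20, 21, 29}
Same elements → A = B

Yes, A = B


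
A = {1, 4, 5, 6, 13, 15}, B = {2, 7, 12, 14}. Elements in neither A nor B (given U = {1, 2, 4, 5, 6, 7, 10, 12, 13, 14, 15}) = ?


A = {1, 4, 5, 6, 13, 15}
B = {2, 7, 12, 14}
Region: in neither A nor B (given U = {1, 2, 4, 5, 6, 7, 10, 12, 13, 14, 15})
Elements: {10}

Elements in neither A nor B (given U = {1, 2, 4, 5, 6, 7, 10, 12, 13, 14, 15}): {10}


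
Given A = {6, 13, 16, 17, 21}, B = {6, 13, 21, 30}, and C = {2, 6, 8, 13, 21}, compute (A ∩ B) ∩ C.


A ∩ B = {6, 13, 21}
(A ∩ B) ∩ C = {6, 13, 21}

A ∩ B ∩ C = {6, 13, 21}


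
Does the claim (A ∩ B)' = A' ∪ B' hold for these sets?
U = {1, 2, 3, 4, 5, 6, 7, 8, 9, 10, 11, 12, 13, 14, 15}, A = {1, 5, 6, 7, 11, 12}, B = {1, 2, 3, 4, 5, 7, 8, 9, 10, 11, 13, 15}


LHS: A ∩ B = {1, 5, 7, 11}
(A ∩ B)' = U \ (A ∩ B) = {2, 3, 4, 6, 8, 9, 10, 12, 13, 14, 15}
A' = {2, 3, 4, 8, 9, 10, 13, 14, 15}, B' = {6, 12, 14}
Claimed RHS: A' ∪ B' = {2, 3, 4, 6, 8, 9, 10, 12, 13, 14, 15}
Identity is VALID: LHS = RHS = {2, 3, 4, 6, 8, 9, 10, 12, 13, 14, 15} ✓

Identity is valid. (A ∩ B)' = A' ∪ B' = {2, 3, 4, 6, 8, 9, 10, 12, 13, 14, 15}


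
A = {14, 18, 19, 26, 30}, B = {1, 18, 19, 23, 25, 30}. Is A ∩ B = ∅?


Disjoint means A ∩ B = ∅.
A ∩ B = {18, 19, 30}
A ∩ B ≠ ∅, so A and B are NOT disjoint.

No, A and B are not disjoint (A ∩ B = {18, 19, 30})


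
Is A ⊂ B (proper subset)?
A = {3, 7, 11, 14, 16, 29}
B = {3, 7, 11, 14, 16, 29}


A ⊂ B requires: A ⊆ B AND A ≠ B.
A ⊆ B? Yes
A = B? Yes
A = B, so A is not a PROPER subset.

No, A is not a proper subset of B


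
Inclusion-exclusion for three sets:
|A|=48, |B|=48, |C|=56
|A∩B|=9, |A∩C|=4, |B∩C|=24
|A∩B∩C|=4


|A∪B∪C| = |A|+|B|+|C| - |A∩B|-|A∩C|-|B∩C| + |A∩B∩C|
= 48+48+56 - 9-4-24 + 4
= 152 - 37 + 4
= 119

|A ∪ B ∪ C| = 119


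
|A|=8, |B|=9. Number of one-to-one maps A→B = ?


An injection sends each of |A| = 8 inputs to a distinct output in B.
# injections = |B|·(|B|-1)·…·(|B|-|A|+1) = 9! / (9 - 8)!
= 9 × 8 × 7 × 6 × 5 × 4 × 3 × 2
= 362880

Number of injections = 362880


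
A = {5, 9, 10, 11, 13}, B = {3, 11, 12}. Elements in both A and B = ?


A = {5, 9, 10, 11, 13}
B = {3, 11, 12}
Region: in both A and B
Elements: {11}

Elements in both A and B: {11}


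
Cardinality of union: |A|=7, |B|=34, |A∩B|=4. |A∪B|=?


|A ∪ B| = |A| + |B| - |A ∩ B|
= 7 + 34 - 4
= 37

|A ∪ B| = 37


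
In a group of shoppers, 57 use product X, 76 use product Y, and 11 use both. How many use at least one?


|A ∪ B| = |A| + |B| - |A ∩ B|
= 57 + 76 - 11
= 122

|A ∪ B| = 122


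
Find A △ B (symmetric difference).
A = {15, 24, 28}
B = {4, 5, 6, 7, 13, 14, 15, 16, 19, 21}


A △ B = (A \ B) ∪ (B \ A) = elements in exactly one of A or B
A \ B = {24, 28}
B \ A = {4, 5, 6, 7, 13, 14, 16, 19, 21}
A △ B = {4, 5, 6, 7, 13, 14, 16, 19, 21, 24, 28}

A △ B = {4, 5, 6, 7, 13, 14, 16, 19, 21, 24, 28}


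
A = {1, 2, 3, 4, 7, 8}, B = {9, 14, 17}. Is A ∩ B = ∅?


Disjoint means A ∩ B = ∅.
A ∩ B = ∅
A ∩ B = ∅, so A and B are disjoint.

Yes, A and B are disjoint


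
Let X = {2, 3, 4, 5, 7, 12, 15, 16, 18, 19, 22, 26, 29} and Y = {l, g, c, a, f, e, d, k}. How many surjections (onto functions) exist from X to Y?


n = |X| = 13, k = |Y| = 8. Surjections via inclusion-exclusion:
S(n,k) = Σ(-1)^i × C(k,i) × (k-i)^n, i=0 to k
i=0: (-1)^0×C(8,0)×8^13 = 549755813888
i=1: (-1)^1×C(8,1)×7^13 = -775112083256
i=2: (-1)^2×C(8,2)×6^13 = 365699432448
i=3: (-1)^3×C(8,3)×5^13 = -68359375000
i=4: (-1)^4×C(8,4)×4^13 = 4697620480
i=5: (-1)^5×C(8,5)×3^13 = -89282088
i=6: (-1)^6×C(8,6)×2^13 = 229376
i=7: (-1)^7×C(8,7)×1^13 = -8
i=8: (-1)^8×C(8,8)×0^13 = 0
Total = 76592355840

Number of surjections = 76592355840


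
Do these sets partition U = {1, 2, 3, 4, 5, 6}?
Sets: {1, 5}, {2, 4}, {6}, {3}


A partition requires: (1) non-empty parts, (2) pairwise disjoint, (3) union = U
Parts: {1, 5}, {2, 4}, {6}, {3}
Union of parts: {1, 2, 3, 4, 5, 6}
U = {1, 2, 3, 4, 5, 6}
All non-empty? True
Pairwise disjoint? True
Covers U? True

Yes, valid partition


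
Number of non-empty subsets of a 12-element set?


Total subsets = 2^n = 2^12 = 4096
Non-empty subsets exclude the empty set: 2^n - 1
= 4096 - 1
= 4095

Number of non-empty subsets = 4095


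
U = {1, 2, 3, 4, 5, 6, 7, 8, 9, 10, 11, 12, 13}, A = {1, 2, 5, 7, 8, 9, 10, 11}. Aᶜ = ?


Aᶜ = U \ A = elements in U but not in A
U = {1, 2, 3, 4, 5, 6, 7, 8, 9, 10, 11, 12, 13}
A = {1, 2, 5, 7, 8, 9, 10, 11}
Aᶜ = {3, 4, 6, 12, 13}

Aᶜ = {3, 4, 6, 12, 13}


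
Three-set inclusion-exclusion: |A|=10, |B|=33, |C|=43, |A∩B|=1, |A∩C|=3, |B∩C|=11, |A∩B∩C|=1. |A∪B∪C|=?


|A∪B∪C| = |A|+|B|+|C| - |A∩B|-|A∩C|-|B∩C| + |A∩B∩C|
= 10+33+43 - 1-3-11 + 1
= 86 - 15 + 1
= 72

|A ∪ B ∪ C| = 72


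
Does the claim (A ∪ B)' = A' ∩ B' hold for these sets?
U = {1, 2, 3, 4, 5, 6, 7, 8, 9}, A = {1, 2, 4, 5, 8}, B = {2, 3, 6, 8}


LHS: A ∪ B = {1, 2, 3, 4, 5, 6, 8}
(A ∪ B)' = U \ (A ∪ B) = {7, 9}
A' = {3, 6, 7, 9}, B' = {1, 4, 5, 7, 9}
Claimed RHS: A' ∩ B' = {7, 9}
Identity is VALID: LHS = RHS = {7, 9} ✓

Identity is valid. (A ∪ B)' = A' ∩ B' = {7, 9}


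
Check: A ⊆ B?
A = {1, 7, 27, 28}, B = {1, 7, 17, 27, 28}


A ⊆ B means every element of A is in B.
All elements of A are in B.
So A ⊆ B.

Yes, A ⊆ B


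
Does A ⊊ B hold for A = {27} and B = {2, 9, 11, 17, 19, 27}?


A ⊂ B requires: A ⊆ B AND A ≠ B.
A ⊆ B? Yes
A = B? No
A ⊂ B: Yes (A is a proper subset of B)

Yes, A ⊂ B


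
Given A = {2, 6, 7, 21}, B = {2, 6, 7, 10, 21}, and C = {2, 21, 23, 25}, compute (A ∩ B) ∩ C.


A ∩ B = {2, 6, 7, 21}
(A ∩ B) ∩ C = {2, 21}

A ∩ B ∩ C = {2, 21}


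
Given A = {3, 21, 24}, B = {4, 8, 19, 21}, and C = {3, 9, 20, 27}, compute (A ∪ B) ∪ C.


A ∪ B = {3, 4, 8, 19, 21, 24}
(A ∪ B) ∪ C = {3, 4, 8, 9, 19, 20, 21, 24, 27}

A ∪ B ∪ C = {3, 4, 8, 9, 19, 20, 21, 24, 27}


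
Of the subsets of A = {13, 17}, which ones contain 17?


A subset of A contains 17 iff the remaining 1 elements form any subset of A \ {17}.
Count: 2^(n-1) = 2^1 = 2
Subsets containing 17: {17}, {13, 17}

Subsets containing 17 (2 total): {17}, {13, 17}


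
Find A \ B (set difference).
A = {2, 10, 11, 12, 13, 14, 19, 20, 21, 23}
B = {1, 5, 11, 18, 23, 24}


A \ B = elements in A but not in B
A = {2, 10, 11, 12, 13, 14, 19, 20, 21, 23}
B = {1, 5, 11, 18, 23, 24}
Remove from A any elements in B
A \ B = {2, 10, 12, 13, 14, 19, 20, 21}

A \ B = {2, 10, 12, 13, 14, 19, 20, 21}


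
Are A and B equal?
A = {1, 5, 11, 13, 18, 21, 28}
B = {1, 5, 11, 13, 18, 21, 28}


Two sets are equal iff they have exactly the same elements.
A = {1, 5, 11, 13, 18, 21, 28}
B = {1, 5, 11, 13, 18, 21, 28}
Same elements → A = B

Yes, A = B


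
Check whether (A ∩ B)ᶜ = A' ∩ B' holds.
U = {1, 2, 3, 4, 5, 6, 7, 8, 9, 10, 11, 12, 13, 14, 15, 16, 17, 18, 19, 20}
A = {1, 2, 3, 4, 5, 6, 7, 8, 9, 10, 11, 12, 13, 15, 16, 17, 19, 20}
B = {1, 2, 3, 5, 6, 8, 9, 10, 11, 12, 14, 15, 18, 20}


LHS: A ∩ B = {1, 2, 3, 5, 6, 8, 9, 10, 11, 12, 15, 20}
(A ∩ B)' = U \ (A ∩ B) = {4, 7, 13, 14, 16, 17, 18, 19}
A' = {14, 18}, B' = {4, 7, 13, 16, 17, 19}
Claimed RHS: A' ∩ B' = ∅
Identity is INVALID: LHS = {4, 7, 13, 14, 16, 17, 18, 19} but the RHS claimed here equals ∅. The correct form is (A ∩ B)' = A' ∪ B'.

Identity is invalid: (A ∩ B)' = {4, 7, 13, 14, 16, 17, 18, 19} but A' ∩ B' = ∅. The correct De Morgan law is (A ∩ B)' = A' ∪ B'.


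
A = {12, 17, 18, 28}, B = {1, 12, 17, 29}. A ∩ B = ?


A ∩ B = elements in both A and B
A = {12, 17, 18, 28}
B = {1, 12, 17, 29}
A ∩ B = {12, 17}

A ∩ B = {12, 17}


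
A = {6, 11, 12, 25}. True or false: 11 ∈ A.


A = {6, 11, 12, 25}
Checking if 11 is in A
11 is in A → True

11 ∈ A


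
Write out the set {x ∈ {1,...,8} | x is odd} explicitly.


Checking each candidate:
Condition: odd numbers in {1,...,8}
Result = {1, 3, 5, 7}

{1, 3, 5, 7}


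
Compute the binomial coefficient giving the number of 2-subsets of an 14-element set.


C(n,k) = n! / (k!(n-k)!)
C(14,2) = 14! / (2!12!)
= 91

C(14,2) = 91


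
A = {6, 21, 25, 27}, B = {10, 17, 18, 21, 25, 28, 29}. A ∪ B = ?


A ∪ B = all elements in A or B (or both)
A = {6, 21, 25, 27}
B = {10, 17, 18, 21, 25, 28, 29}
A ∪ B = {6, 10, 17, 18, 21, 25, 27, 28, 29}

A ∪ B = {6, 10, 17, 18, 21, 25, 27, 28, 29}


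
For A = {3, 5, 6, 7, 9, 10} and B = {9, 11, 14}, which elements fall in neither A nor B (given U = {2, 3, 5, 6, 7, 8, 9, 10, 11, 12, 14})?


A = {3, 5, 6, 7, 9, 10}
B = {9, 11, 14}
Region: in neither A nor B (given U = {2, 3, 5, 6, 7, 8, 9, 10, 11, 12, 14})
Elements: {2, 8, 12}

Elements in neither A nor B (given U = {2, 3, 5, 6, 7, 8, 9, 10, 11, 12, 14}): {2, 8, 12}


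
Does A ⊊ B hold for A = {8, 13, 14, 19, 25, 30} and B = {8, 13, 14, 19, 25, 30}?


A ⊂ B requires: A ⊆ B AND A ≠ B.
A ⊆ B? Yes
A = B? Yes
A = B, so A is not a PROPER subset.

No, A is not a proper subset of B


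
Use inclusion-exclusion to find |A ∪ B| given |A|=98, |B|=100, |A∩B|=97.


|A ∪ B| = |A| + |B| - |A ∩ B|
= 98 + 100 - 97
= 101

|A ∪ B| = 101


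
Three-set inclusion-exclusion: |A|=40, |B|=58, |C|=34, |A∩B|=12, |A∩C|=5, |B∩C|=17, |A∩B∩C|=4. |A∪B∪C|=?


|A∪B∪C| = |A|+|B|+|C| - |A∩B|-|A∩C|-|B∩C| + |A∩B∩C|
= 40+58+34 - 12-5-17 + 4
= 132 - 34 + 4
= 102

|A ∪ B ∪ C| = 102


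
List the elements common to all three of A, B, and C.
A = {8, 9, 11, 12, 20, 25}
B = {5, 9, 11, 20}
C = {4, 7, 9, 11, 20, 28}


A ∩ B = {9, 11, 20}
(A ∩ B) ∩ C = {9, 11, 20}

A ∩ B ∩ C = {9, 11, 20}


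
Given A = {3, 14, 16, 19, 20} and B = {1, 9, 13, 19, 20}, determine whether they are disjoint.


Disjoint means A ∩ B = ∅.
A ∩ B = {19, 20}
A ∩ B ≠ ∅, so A and B are NOT disjoint.

No, A and B are not disjoint (A ∩ B = {19, 20})


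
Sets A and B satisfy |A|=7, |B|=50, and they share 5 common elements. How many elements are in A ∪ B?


|A ∪ B| = |A| + |B| - |A ∩ B|
= 7 + 50 - 5
= 52

|A ∪ B| = 52


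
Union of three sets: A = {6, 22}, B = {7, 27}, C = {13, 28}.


A ∪ B = {6, 7, 22, 27}
(A ∪ B) ∪ C = {6, 7, 13, 22, 27, 28}

A ∪ B ∪ C = {6, 7, 13, 22, 27, 28}


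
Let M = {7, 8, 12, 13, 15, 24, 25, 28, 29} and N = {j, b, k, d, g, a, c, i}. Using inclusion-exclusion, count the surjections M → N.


n = |M| = 9, k = |N| = 8. Surjections via inclusion-exclusion:
S(n,k) = Σ(-1)^i × C(k,i) × (k-i)^n, i=0 to k
i=0: (-1)^0×C(8,0)×8^9 = 134217728
i=1: (-1)^1×C(8,1)×7^9 = -322828856
i=2: (-1)^2×C(8,2)×6^9 = 282175488
i=3: (-1)^3×C(8,3)×5^9 = -109375000
i=4: (-1)^4×C(8,4)×4^9 = 18350080
i=5: (-1)^5×C(8,5)×3^9 = -1102248
i=6: (-1)^6×C(8,6)×2^9 = 14336
i=7: (-1)^7×C(8,7)×1^9 = -8
i=8: (-1)^8×C(8,8)×0^9 = 0
Total = 1451520

Number of surjections = 1451520


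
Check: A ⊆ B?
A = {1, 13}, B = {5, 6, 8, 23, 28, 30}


A ⊆ B means every element of A is in B.
Elements in A not in B: {1, 13}
So A ⊄ B.

No, A ⊄ B


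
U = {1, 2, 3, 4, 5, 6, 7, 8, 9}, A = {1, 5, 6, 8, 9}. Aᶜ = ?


Aᶜ = U \ A = elements in U but not in A
U = {1, 2, 3, 4, 5, 6, 7, 8, 9}
A = {1, 5, 6, 8, 9}
Aᶜ = {2, 3, 4, 7}

Aᶜ = {2, 3, 4, 7}


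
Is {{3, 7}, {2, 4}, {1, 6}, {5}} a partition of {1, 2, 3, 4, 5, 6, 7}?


A partition requires: (1) non-empty parts, (2) pairwise disjoint, (3) union = U
Parts: {3, 7}, {2, 4}, {1, 6}, {5}
Union of parts: {1, 2, 3, 4, 5, 6, 7}
U = {1, 2, 3, 4, 5, 6, 7}
All non-empty? True
Pairwise disjoint? True
Covers U? True

Yes, valid partition


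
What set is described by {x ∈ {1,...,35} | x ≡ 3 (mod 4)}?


Checking each candidate:
Condition: x in {1,...,35} with x ≡ 3 (mod 4)
Result = {3, 7, 11, 15, 19, 23, 27, 31, 35}

{3, 7, 11, 15, 19, 23, 27, 31, 35}


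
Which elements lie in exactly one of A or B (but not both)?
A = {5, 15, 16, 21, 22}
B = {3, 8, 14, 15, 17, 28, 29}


A △ B = (A \ B) ∪ (B \ A) = elements in exactly one of A or B
A \ B = {5, 16, 21, 22}
B \ A = {3, 8, 14, 17, 28, 29}
A △ B = {3, 5, 8, 14, 16, 17, 21, 22, 28, 29}

A △ B = {3, 5, 8, 14, 16, 17, 21, 22, 28, 29}


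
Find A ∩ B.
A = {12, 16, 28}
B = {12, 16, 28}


A ∩ B = elements in both A and B
A = {12, 16, 28}
B = {12, 16, 28}
A ∩ B = {12, 16, 28}

A ∩ B = {12, 16, 28}


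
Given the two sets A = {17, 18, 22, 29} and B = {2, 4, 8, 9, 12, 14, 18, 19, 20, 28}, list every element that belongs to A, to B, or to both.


A ∪ B = all elements in A or B (or both)
A = {17, 18, 22, 29}
B = {2, 4, 8, 9, 12, 14, 18, 19, 20, 28}
A ∪ B = {2, 4, 8, 9, 12, 14, 17, 18, 19, 20, 22, 28, 29}

A ∪ B = {2, 4, 8, 9, 12, 14, 17, 18, 19, 20, 22, 28, 29}


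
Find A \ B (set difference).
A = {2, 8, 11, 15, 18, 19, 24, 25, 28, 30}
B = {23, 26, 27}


A \ B = elements in A but not in B
A = {2, 8, 11, 15, 18, 19, 24, 25, 28, 30}
B = {23, 26, 27}
Remove from A any elements in B
A \ B = {2, 8, 11, 15, 18, 19, 24, 25, 28, 30}

A \ B = {2, 8, 11, 15, 18, 19, 24, 25, 28, 30}


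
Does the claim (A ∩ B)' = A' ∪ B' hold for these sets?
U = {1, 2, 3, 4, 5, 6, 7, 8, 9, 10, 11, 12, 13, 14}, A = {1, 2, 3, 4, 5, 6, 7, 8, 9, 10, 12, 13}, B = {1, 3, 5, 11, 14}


LHS: A ∩ B = {1, 3, 5}
(A ∩ B)' = U \ (A ∩ B) = {2, 4, 6, 7, 8, 9, 10, 11, 12, 13, 14}
A' = {11, 14}, B' = {2, 4, 6, 7, 8, 9, 10, 12, 13}
Claimed RHS: A' ∪ B' = {2, 4, 6, 7, 8, 9, 10, 11, 12, 13, 14}
Identity is VALID: LHS = RHS = {2, 4, 6, 7, 8, 9, 10, 11, 12, 13, 14} ✓

Identity is valid. (A ∩ B)' = A' ∪ B' = {2, 4, 6, 7, 8, 9, 10, 11, 12, 13, 14}


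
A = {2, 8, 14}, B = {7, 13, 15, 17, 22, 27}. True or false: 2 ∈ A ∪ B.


A = {2, 8, 14}, B = {7, 13, 15, 17, 22, 27}
A ∪ B = all elements in A or B
A ∪ B = {2, 7, 8, 13, 14, 15, 17, 22, 27}
Checking if 2 ∈ A ∪ B
2 is in A ∪ B → True

2 ∈ A ∪ B


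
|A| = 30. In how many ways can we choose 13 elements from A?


C(n,k) = n! / (k!(n-k)!)
C(30,13) = 30! / (13!17!)
= 119759850

C(30,13) = 119759850


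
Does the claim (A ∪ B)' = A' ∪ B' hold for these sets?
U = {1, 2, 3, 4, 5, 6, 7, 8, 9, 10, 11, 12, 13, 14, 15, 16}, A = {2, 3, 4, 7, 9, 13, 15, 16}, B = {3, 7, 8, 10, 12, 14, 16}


LHS: A ∪ B = {2, 3, 4, 7, 8, 9, 10, 12, 13, 14, 15, 16}
(A ∪ B)' = U \ (A ∪ B) = {1, 5, 6, 11}
A' = {1, 5, 6, 8, 10, 11, 12, 14}, B' = {1, 2, 4, 5, 6, 9, 11, 13, 15}
Claimed RHS: A' ∪ B' = {1, 2, 4, 5, 6, 8, 9, 10, 11, 12, 13, 14, 15}
Identity is INVALID: LHS = {1, 5, 6, 11} but the RHS claimed here equals {1, 2, 4, 5, 6, 8, 9, 10, 11, 12, 13, 14, 15}. The correct form is (A ∪ B)' = A' ∩ B'.

Identity is invalid: (A ∪ B)' = {1, 5, 6, 11} but A' ∪ B' = {1, 2, 4, 5, 6, 8, 9, 10, 11, 12, 13, 14, 15}. The correct De Morgan law is (A ∪ B)' = A' ∩ B'.


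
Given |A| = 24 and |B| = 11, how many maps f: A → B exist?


Each of |A| = 24 inputs maps to any of |B| = 11 outputs.
# functions = |B|^|A| = 11^24
= 9849732675807611094711841

Number of functions = 9849732675807611094711841


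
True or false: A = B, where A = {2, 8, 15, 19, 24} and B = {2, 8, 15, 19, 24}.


Two sets are equal iff they have exactly the same elements.
A = {2, 8, 15, 19, 24}
B = {2, 8, 15, 19, 24}
Same elements → A = B

Yes, A = B


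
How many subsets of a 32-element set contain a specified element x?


Subsets of A containing x correspond to subsets of A \ {x}, which has 31 elements.
Count = 2^(n-1) = 2^31
= 2147483648

Number of subsets containing x = 2147483648


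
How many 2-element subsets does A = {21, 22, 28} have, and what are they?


|A| = 3, so A has C(3,2) = 3 subsets of size 2.
Enumerate by choosing 2 elements from A at a time:
{21, 22}, {21, 28}, {22, 28}

2-element subsets (3 total): {21, 22}, {21, 28}, {22, 28}


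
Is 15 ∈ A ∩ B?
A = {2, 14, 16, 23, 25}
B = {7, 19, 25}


A = {2, 14, 16, 23, 25}, B = {7, 19, 25}
A ∩ B = elements in both A and B
A ∩ B = {25}
Checking if 15 ∈ A ∩ B
15 is not in A ∩ B → False

15 ∉ A ∩ B


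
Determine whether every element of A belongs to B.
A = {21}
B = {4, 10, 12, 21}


A ⊆ B means every element of A is in B.
All elements of A are in B.
So A ⊆ B.

Yes, A ⊆ B


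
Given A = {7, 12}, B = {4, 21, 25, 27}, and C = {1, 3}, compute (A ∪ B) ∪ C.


A ∪ B = {4, 7, 12, 21, 25, 27}
(A ∪ B) ∪ C = {1, 3, 4, 7, 12, 21, 25, 27}

A ∪ B ∪ C = {1, 3, 4, 7, 12, 21, 25, 27}


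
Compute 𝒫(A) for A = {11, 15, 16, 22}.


|A| = 4, so |P(A)| = 2^4 = 16
Enumerate subsets by cardinality (0 to 4):
∅, {11}, {15}, {16}, {22}, {11, 15}, {11, 16}, {11, 22}, {15, 16}, {15, 22}, {16, 22}, {11, 15, 16}, {11, 15, 22}, {11, 16, 22}, {15, 16, 22}, {11, 15, 16, 22}

P(A) has 16 subsets: ∅, {11}, {15}, {16}, {22}, {11, 15}, {11, 16}, {11, 22}, {15, 16}, {15, 22}, {16, 22}, {11, 15, 16}, {11, 15, 22}, {11, 16, 22}, {15, 16, 22}, {11, 15, 16, 22}


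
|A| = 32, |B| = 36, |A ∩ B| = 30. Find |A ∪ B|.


|A ∪ B| = |A| + |B| - |A ∩ B|
= 32 + 36 - 30
= 38

|A ∪ B| = 38


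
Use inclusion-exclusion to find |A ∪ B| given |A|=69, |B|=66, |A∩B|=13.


|A ∪ B| = |A| + |B| - |A ∩ B|
= 69 + 66 - 13
= 122

|A ∪ B| = 122


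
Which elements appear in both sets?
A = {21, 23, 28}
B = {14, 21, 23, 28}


A ∩ B = elements in both A and B
A = {21, 23, 28}
B = {14, 21, 23, 28}
A ∩ B = {21, 23, 28}

A ∩ B = {21, 23, 28}


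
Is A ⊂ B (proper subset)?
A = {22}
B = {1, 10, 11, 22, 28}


A ⊂ B requires: A ⊆ B AND A ≠ B.
A ⊆ B? Yes
A = B? No
A ⊂ B: Yes (A is a proper subset of B)

Yes, A ⊂ B


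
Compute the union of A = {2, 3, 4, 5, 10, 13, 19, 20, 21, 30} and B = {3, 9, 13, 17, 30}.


A ∪ B = all elements in A or B (or both)
A = {2, 3, 4, 5, 10, 13, 19, 20, 21, 30}
B = {3, 9, 13, 17, 30}
A ∪ B = {2, 3, 4, 5, 9, 10, 13, 17, 19, 20, 21, 30}

A ∪ B = {2, 3, 4, 5, 9, 10, 13, 17, 19, 20, 21, 30}


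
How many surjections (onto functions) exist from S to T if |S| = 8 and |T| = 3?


n = |S| = 8, k = |T| = 3. Surjections via inclusion-exclusion:
S(n,k) = Σ(-1)^i × C(k,i) × (k-i)^n, i=0 to k
i=0: (-1)^0×C(3,0)×3^8 = 6561
i=1: (-1)^1×C(3,1)×2^8 = -768
i=2: (-1)^2×C(3,2)×1^8 = 3
i=3: (-1)^3×C(3,3)×0^8 = 0
Total = 5796

Number of surjections = 5796


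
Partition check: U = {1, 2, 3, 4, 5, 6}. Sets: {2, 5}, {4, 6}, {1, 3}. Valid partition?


A partition requires: (1) non-empty parts, (2) pairwise disjoint, (3) union = U
Parts: {2, 5}, {4, 6}, {1, 3}
Union of parts: {1, 2, 3, 4, 5, 6}
U = {1, 2, 3, 4, 5, 6}
All non-empty? True
Pairwise disjoint? True
Covers U? True

Yes, valid partition


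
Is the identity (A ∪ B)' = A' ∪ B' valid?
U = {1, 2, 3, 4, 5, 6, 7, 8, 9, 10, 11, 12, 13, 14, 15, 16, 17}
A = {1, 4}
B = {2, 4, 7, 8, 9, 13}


LHS: A ∪ B = {1, 2, 4, 7, 8, 9, 13}
(A ∪ B)' = U \ (A ∪ B) = {3, 5, 6, 10, 11, 12, 14, 15, 16, 17}
A' = {2, 3, 5, 6, 7, 8, 9, 10, 11, 12, 13, 14, 15, 16, 17}, B' = {1, 3, 5, 6, 10, 11, 12, 14, 15, 16, 17}
Claimed RHS: A' ∪ B' = {1, 2, 3, 5, 6, 7, 8, 9, 10, 11, 12, 13, 14, 15, 16, 17}
Identity is INVALID: LHS = {3, 5, 6, 10, 11, 12, 14, 15, 16, 17} but the RHS claimed here equals {1, 2, 3, 5, 6, 7, 8, 9, 10, 11, 12, 13, 14, 15, 16, 17}. The correct form is (A ∪ B)' = A' ∩ B'.

Identity is invalid: (A ∪ B)' = {3, 5, 6, 10, 11, 12, 14, 15, 16, 17} but A' ∪ B' = {1, 2, 3, 5, 6, 7, 8, 9, 10, 11, 12, 13, 14, 15, 16, 17}. The correct De Morgan law is (A ∪ B)' = A' ∩ B'.


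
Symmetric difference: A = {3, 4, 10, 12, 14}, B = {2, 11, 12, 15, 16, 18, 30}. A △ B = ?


A △ B = (A \ B) ∪ (B \ A) = elements in exactly one of A or B
A \ B = {3, 4, 10, 14}
B \ A = {2, 11, 15, 16, 18, 30}
A △ B = {2, 3, 4, 10, 11, 14, 15, 16, 18, 30}

A △ B = {2, 3, 4, 10, 11, 14, 15, 16, 18, 30}


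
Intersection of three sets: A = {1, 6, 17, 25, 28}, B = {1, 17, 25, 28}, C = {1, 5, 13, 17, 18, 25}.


A ∩ B = {1, 17, 25, 28}
(A ∩ B) ∩ C = {1, 17, 25}

A ∩ B ∩ C = {1, 17, 25}


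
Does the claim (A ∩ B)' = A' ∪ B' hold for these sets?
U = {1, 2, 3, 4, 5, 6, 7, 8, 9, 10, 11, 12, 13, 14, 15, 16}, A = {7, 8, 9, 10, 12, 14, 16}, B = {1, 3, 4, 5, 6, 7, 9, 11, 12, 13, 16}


LHS: A ∩ B = {7, 9, 12, 16}
(A ∩ B)' = U \ (A ∩ B) = {1, 2, 3, 4, 5, 6, 8, 10, 11, 13, 14, 15}
A' = {1, 2, 3, 4, 5, 6, 11, 13, 15}, B' = {2, 8, 10, 14, 15}
Claimed RHS: A' ∪ B' = {1, 2, 3, 4, 5, 6, 8, 10, 11, 13, 14, 15}
Identity is VALID: LHS = RHS = {1, 2, 3, 4, 5, 6, 8, 10, 11, 13, 14, 15} ✓

Identity is valid. (A ∩ B)' = A' ∪ B' = {1, 2, 3, 4, 5, 6, 8, 10, 11, 13, 14, 15}


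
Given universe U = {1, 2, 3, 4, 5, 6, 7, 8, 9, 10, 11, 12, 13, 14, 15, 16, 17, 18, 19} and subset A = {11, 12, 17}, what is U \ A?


Aᶜ = U \ A = elements in U but not in A
U = {1, 2, 3, 4, 5, 6, 7, 8, 9, 10, 11, 12, 13, 14, 15, 16, 17, 18, 19}
A = {11, 12, 17}
Aᶜ = {1, 2, 3, 4, 5, 6, 7, 8, 9, 10, 13, 14, 15, 16, 18, 19}

Aᶜ = {1, 2, 3, 4, 5, 6, 7, 8, 9, 10, 13, 14, 15, 16, 18, 19}


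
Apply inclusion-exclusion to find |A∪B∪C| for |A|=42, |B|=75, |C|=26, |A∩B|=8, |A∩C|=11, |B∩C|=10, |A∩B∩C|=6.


|A∪B∪C| = |A|+|B|+|C| - |A∩B|-|A∩C|-|B∩C| + |A∩B∩C|
= 42+75+26 - 8-11-10 + 6
= 143 - 29 + 6
= 120

|A ∪ B ∪ C| = 120


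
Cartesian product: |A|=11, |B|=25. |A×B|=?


|A × B| = |A| × |B|
= 11 × 25
= 275

|A × B| = 275


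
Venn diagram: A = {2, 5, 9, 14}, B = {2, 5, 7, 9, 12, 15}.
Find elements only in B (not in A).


A = {2, 5, 9, 14}
B = {2, 5, 7, 9, 12, 15}
Region: only in B (not in A)
Elements: {7, 12, 15}

Elements only in B (not in A): {7, 12, 15}


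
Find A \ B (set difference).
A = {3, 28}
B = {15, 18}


A \ B = elements in A but not in B
A = {3, 28}
B = {15, 18}
Remove from A any elements in B
A \ B = {3, 28}

A \ B = {3, 28}


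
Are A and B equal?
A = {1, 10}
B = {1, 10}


Two sets are equal iff they have exactly the same elements.
A = {1, 10}
B = {1, 10}
Same elements → A = B

Yes, A = B


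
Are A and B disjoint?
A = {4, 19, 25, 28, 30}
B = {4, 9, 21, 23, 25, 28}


Disjoint means A ∩ B = ∅.
A ∩ B = {4, 25, 28}
A ∩ B ≠ ∅, so A and B are NOT disjoint.

No, A and B are not disjoint (A ∩ B = {4, 25, 28})


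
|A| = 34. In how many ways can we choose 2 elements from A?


C(n,k) = n! / (k!(n-k)!)
C(34,2) = 34! / (2!32!)
= 561

C(34,2) = 561


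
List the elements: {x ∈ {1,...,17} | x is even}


Checking each candidate:
Condition: even numbers in {1,...,17}
Result = {2, 4, 6, 8, 10, 12, 14, 16}

{2, 4, 6, 8, 10, 12, 14, 16}


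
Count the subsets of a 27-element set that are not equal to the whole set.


Total subsets = 2^n = 2^27 = 134217728
Proper subsets exclude the set itself: 2^n - 1
= 134217728 - 1
= 134217727

Number of proper subsets = 134217727


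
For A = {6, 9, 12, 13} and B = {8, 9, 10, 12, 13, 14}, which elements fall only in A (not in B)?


A = {6, 9, 12, 13}
B = {8, 9, 10, 12, 13, 14}
Region: only in A (not in B)
Elements: {6}

Elements only in A (not in B): {6}


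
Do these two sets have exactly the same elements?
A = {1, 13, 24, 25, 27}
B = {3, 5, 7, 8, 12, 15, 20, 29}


Two sets are equal iff they have exactly the same elements.
A = {1, 13, 24, 25, 27}
B = {3, 5, 7, 8, 12, 15, 20, 29}
Differences: {1, 3, 5, 7, 8, 12, 13, 15, 20, 24, 25, 27, 29}
A ≠ B

No, A ≠ B


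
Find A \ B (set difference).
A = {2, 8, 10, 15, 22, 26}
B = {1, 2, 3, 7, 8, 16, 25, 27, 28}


A \ B = elements in A but not in B
A = {2, 8, 10, 15, 22, 26}
B = {1, 2, 3, 7, 8, 16, 25, 27, 28}
Remove from A any elements in B
A \ B = {10, 15, 22, 26}

A \ B = {10, 15, 22, 26}


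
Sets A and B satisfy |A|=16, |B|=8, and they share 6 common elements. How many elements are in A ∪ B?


|A ∪ B| = |A| + |B| - |A ∩ B|
= 16 + 8 - 6
= 18

|A ∪ B| = 18


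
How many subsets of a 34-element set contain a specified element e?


Subsets of A containing e correspond to subsets of A \ {e}, which has 33 elements.
Count = 2^(n-1) = 2^33
= 8589934592

Number of subsets containing e = 8589934592


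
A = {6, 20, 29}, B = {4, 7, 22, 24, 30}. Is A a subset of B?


A ⊆ B means every element of A is in B.
Elements in A not in B: {6, 20, 29}
So A ⊄ B.

No, A ⊄ B


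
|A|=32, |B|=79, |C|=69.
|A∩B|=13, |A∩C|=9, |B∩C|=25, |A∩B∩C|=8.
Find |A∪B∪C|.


|A∪B∪C| = |A|+|B|+|C| - |A∩B|-|A∩C|-|B∩C| + |A∩B∩C|
= 32+79+69 - 13-9-25 + 8
= 180 - 47 + 8
= 141

|A ∪ B ∪ C| = 141


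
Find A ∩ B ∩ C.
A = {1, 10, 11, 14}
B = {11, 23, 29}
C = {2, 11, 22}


A ∩ B = {11}
(A ∩ B) ∩ C = {11}

A ∩ B ∩ C = {11}


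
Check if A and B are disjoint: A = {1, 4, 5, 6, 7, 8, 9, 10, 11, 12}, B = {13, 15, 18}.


Disjoint means A ∩ B = ∅.
A ∩ B = ∅
A ∩ B = ∅, so A and B are disjoint.

Yes, A and B are disjoint


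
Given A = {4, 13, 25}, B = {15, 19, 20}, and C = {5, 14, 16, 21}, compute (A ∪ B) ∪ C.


A ∪ B = {4, 13, 15, 19, 20, 25}
(A ∪ B) ∪ C = {4, 5, 13, 14, 15, 16, 19, 20, 21, 25}

A ∪ B ∪ C = {4, 5, 13, 14, 15, 16, 19, 20, 21, 25}


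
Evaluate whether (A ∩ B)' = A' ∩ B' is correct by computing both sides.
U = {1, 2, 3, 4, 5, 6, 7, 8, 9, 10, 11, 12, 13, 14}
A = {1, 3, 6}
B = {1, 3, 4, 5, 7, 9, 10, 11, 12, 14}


LHS: A ∩ B = {1, 3}
(A ∩ B)' = U \ (A ∩ B) = {2, 4, 5, 6, 7, 8, 9, 10, 11, 12, 13, 14}
A' = {2, 4, 5, 7, 8, 9, 10, 11, 12, 13, 14}, B' = {2, 6, 8, 13}
Claimed RHS: A' ∩ B' = {2, 8, 13}
Identity is INVALID: LHS = {2, 4, 5, 6, 7, 8, 9, 10, 11, 12, 13, 14} but the RHS claimed here equals {2, 8, 13}. The correct form is (A ∩ B)' = A' ∪ B'.

Identity is invalid: (A ∩ B)' = {2, 4, 5, 6, 7, 8, 9, 10, 11, 12, 13, 14} but A' ∩ B' = {2, 8, 13}. The correct De Morgan law is (A ∩ B)' = A' ∪ B'.


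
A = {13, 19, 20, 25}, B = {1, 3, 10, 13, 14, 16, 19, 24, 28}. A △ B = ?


A △ B = (A \ B) ∪ (B \ A) = elements in exactly one of A or B
A \ B = {20, 25}
B \ A = {1, 3, 10, 14, 16, 24, 28}
A △ B = {1, 3, 10, 14, 16, 20, 24, 25, 28}

A △ B = {1, 3, 10, 14, 16, 20, 24, 25, 28}


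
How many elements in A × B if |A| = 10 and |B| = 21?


|A × B| = |A| × |B|
= 10 × 21
= 210

|A × B| = 210


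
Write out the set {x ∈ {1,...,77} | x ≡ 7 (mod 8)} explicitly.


Checking each candidate:
Condition: x in {1,...,77} with x ≡ 7 (mod 8)
Result = {7, 15, 23, 31, 39, 47, 55, 63, 71}

{7, 15, 23, 31, 39, 47, 55, 63, 71}


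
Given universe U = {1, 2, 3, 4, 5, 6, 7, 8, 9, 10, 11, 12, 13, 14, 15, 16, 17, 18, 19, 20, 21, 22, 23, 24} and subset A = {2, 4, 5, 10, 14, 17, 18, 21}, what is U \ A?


Aᶜ = U \ A = elements in U but not in A
U = {1, 2, 3, 4, 5, 6, 7, 8, 9, 10, 11, 12, 13, 14, 15, 16, 17, 18, 19, 20, 21, 22, 23, 24}
A = {2, 4, 5, 10, 14, 17, 18, 21}
Aᶜ = {1, 3, 6, 7, 8, 9, 11, 12, 13, 15, 16, 19, 20, 22, 23, 24}

Aᶜ = {1, 3, 6, 7, 8, 9, 11, 12, 13, 15, 16, 19, 20, 22, 23, 24}


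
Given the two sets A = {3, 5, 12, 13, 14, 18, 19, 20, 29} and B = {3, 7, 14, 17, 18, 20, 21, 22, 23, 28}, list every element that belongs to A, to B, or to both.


A ∪ B = all elements in A or B (or both)
A = {3, 5, 12, 13, 14, 18, 19, 20, 29}
B = {3, 7, 14, 17, 18, 20, 21, 22, 23, 28}
A ∪ B = {3, 5, 7, 12, 13, 14, 17, 18, 19, 20, 21, 22, 23, 28, 29}

A ∪ B = {3, 5, 7, 12, 13, 14, 17, 18, 19, 20, 21, 22, 23, 28, 29}


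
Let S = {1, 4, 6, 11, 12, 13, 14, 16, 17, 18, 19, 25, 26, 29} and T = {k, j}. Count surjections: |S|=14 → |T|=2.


n = |S| = 14, k = |T| = 2. Surjections via inclusion-exclusion:
S(n,k) = Σ(-1)^i × C(k,i) × (k-i)^n, i=0 to k
i=0: (-1)^0×C(2,0)×2^14 = 16384
i=1: (-1)^1×C(2,1)×1^14 = -2
i=2: (-1)^2×C(2,2)×0^14 = 0
Total = 16382

Number of surjections = 16382


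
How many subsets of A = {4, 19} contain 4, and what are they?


A subset of A contains 4 iff the remaining 1 elements form any subset of A \ {4}.
Count: 2^(n-1) = 2^1 = 2
Subsets containing 4: {4}, {4, 19}

Subsets containing 4 (2 total): {4}, {4, 19}


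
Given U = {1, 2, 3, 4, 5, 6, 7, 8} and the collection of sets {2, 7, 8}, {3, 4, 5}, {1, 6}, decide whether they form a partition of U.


A partition requires: (1) non-empty parts, (2) pairwise disjoint, (3) union = U
Parts: {2, 7, 8}, {3, 4, 5}, {1, 6}
Union of parts: {1, 2, 3, 4, 5, 6, 7, 8}
U = {1, 2, 3, 4, 5, 6, 7, 8}
All non-empty? True
Pairwise disjoint? True
Covers U? True

Yes, valid partition


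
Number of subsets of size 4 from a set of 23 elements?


C(n,k) = n! / (k!(n-k)!)
C(23,4) = 23! / (4!19!)
= 8855

C(23,4) = 8855


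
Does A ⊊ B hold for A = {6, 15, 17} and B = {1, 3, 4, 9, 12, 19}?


A ⊂ B requires: A ⊆ B AND A ≠ B.
A ⊆ B? No
A ⊄ B, so A is not a proper subset.

No, A is not a proper subset of B


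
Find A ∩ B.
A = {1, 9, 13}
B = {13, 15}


A ∩ B = elements in both A and B
A = {1, 9, 13}
B = {13, 15}
A ∩ B = {13}

A ∩ B = {13}


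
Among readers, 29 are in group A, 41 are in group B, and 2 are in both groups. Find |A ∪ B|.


|A ∪ B| = |A| + |B| - |A ∩ B|
= 29 + 41 - 2
= 68

|A ∪ B| = 68


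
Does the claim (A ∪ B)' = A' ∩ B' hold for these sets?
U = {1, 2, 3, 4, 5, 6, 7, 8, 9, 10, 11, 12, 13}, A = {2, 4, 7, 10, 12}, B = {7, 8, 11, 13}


LHS: A ∪ B = {2, 4, 7, 8, 10, 11, 12, 13}
(A ∪ B)' = U \ (A ∪ B) = {1, 3, 5, 6, 9}
A' = {1, 3, 5, 6, 8, 9, 11, 13}, B' = {1, 2, 3, 4, 5, 6, 9, 10, 12}
Claimed RHS: A' ∩ B' = {1, 3, 5, 6, 9}
Identity is VALID: LHS = RHS = {1, 3, 5, 6, 9} ✓

Identity is valid. (A ∪ B)' = A' ∩ B' = {1, 3, 5, 6, 9}


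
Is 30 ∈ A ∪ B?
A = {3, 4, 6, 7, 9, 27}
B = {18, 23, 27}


A = {3, 4, 6, 7, 9, 27}, B = {18, 23, 27}
A ∪ B = all elements in A or B
A ∪ B = {3, 4, 6, 7, 9, 18, 23, 27}
Checking if 30 ∈ A ∪ B
30 is not in A ∪ B → False

30 ∉ A ∪ B


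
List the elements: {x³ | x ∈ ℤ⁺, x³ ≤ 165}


Checking each candidate:
Condition: positive perfect cubes ≤ 165
Result = {1, 8, 27, 64, 125}

{1, 8, 27, 64, 125}


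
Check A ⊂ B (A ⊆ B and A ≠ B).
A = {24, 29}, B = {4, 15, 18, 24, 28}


A ⊂ B requires: A ⊆ B AND A ≠ B.
A ⊆ B? No
A ⊄ B, so A is not a proper subset.

No, A is not a proper subset of B


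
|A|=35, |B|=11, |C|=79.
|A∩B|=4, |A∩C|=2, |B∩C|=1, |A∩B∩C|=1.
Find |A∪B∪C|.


|A∪B∪C| = |A|+|B|+|C| - |A∩B|-|A∩C|-|B∩C| + |A∩B∩C|
= 35+11+79 - 4-2-1 + 1
= 125 - 7 + 1
= 119

|A ∪ B ∪ C| = 119


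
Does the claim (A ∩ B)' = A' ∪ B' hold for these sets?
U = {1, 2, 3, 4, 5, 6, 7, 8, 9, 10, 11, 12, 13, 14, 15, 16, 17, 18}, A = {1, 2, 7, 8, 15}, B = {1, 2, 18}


LHS: A ∩ B = {1, 2}
(A ∩ B)' = U \ (A ∩ B) = {3, 4, 5, 6, 7, 8, 9, 10, 11, 12, 13, 14, 15, 16, 17, 18}
A' = {3, 4, 5, 6, 9, 10, 11, 12, 13, 14, 16, 17, 18}, B' = {3, 4, 5, 6, 7, 8, 9, 10, 11, 12, 13, 14, 15, 16, 17}
Claimed RHS: A' ∪ B' = {3, 4, 5, 6, 7, 8, 9, 10, 11, 12, 13, 14, 15, 16, 17, 18}
Identity is VALID: LHS = RHS = {3, 4, 5, 6, 7, 8, 9, 10, 11, 12, 13, 14, 15, 16, 17, 18} ✓

Identity is valid. (A ∩ B)' = A' ∪ B' = {3, 4, 5, 6, 7, 8, 9, 10, 11, 12, 13, 14, 15, 16, 17, 18}
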